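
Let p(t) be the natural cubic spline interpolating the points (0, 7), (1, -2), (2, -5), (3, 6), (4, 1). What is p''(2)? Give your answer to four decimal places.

28.2857

Let M_i = p''(x_i). Step sizes h_i = 1, 1, 1, 1; slopes of the chords Δ_i = (y_(i+1) - y_i)/h_i = -9, -3, 11, -5.
  1·M_0 + 4·M_1 + 1·M_2 = 6(Δ_1 - Δ_0) = 36
  1·M_1 + 4·M_2 + 1·M_3 = 6(Δ_2 - Δ_1) = 84
  1·M_2 + 4·M_3 + 1·M_4 = 6(Δ_3 - Δ_2) = -96
Natural end conditions: M_0 = M_4 = 0.
Forward elimination and back-substitution give M_0 = 0, M_1 = 27/14, M_2 = 198/7, M_3 = -435/14, M_4 = 0.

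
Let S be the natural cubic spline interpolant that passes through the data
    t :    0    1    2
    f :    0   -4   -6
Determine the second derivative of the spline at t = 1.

3

Write M_i for S''(x_i). With h_i = 1, 1 and divided differences Δ_i = -4, -2, the continuity of S' gives the tridiagonal system
  1·M_0 + 4·M_1 + 1·M_2 = 6(Δ_1 - Δ_0) = 12
Natural end conditions: M_0 = M_2 = 0.
Solving: M_0 = 0, M_1 = 3, M_2 = 0.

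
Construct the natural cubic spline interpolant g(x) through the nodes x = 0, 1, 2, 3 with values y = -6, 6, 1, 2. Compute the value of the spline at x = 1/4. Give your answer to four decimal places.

-1.8438

Let m_i = g''(x_i). Step sizes h_i = 1, 1, 1; slopes of the chords Δ_i = (y_(i+1) - y_i)/h_i = 12, -5, 1.
  1·m_0 + 4·m_1 + 1·m_2 = 6(Δ_1 - Δ_0) = -102
  1·m_1 + 4·m_2 + 1·m_3 = 6(Δ_2 - Δ_1) = 36
Natural end conditions: m_0 = m_3 = 0.
Forward elimination and back-substitution give m_0 = 0, m_1 = -148/5, m_2 = 82/5, m_3 = 0.
On [0, 1], g(x) = -6 + 254/15·x + 0·x² - 74/15·x³.
With x = 1/4: g(1/4) = -59/32.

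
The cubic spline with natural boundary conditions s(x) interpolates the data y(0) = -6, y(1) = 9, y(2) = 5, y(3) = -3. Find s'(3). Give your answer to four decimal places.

-7.8000

Write M_i for s''(x_i). With h_i = 1, 1, 1 and divided differences Δ_i = 15, -4, -8, the continuity of s' gives the tridiagonal system
  1·M_0 + 4·M_1 + 1·M_2 = 6(Δ_1 - Δ_0) = -114
  1·M_1 + 4·M_2 + 1·M_3 = 6(Δ_2 - Δ_1) = -24
Natural end conditions: M_0 = M_3 = 0.
Forward elimination and back-substitution give M_0 = 0, M_1 = -144/5, M_2 = 6/5, M_3 = 0.
On [2, 3], s'(x) = b_2 + 2c_2·(x - 2) + 3d_2·(x - 2)² with b_2 = Δ_2 - h_2(2M_2 + M_3)/6 = -42/5, c_2 = M_2/2 = 3/5, d_2 = (M_3 - M_2)/(6h_2) = -1/5. So s'(3) = -39/5.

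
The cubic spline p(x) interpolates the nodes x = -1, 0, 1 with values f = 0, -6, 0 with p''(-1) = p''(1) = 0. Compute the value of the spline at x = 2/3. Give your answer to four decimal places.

-2.8889

Write M_i for p''(x_i). With h_i = 1, 1 and divided differences Δ_i = -6, 6, the continuity of p' gives the tridiagonal system
  1·M_0 + 4·M_1 + 1·M_2 = 6(Δ_1 - Δ_0) = 72
Natural end conditions: M_0 = M_2 = 0.
Hence M_0 = 0, M_1 = 18, M_2 = 0.
On [0, 1], p(x) = -6 + 0·x + 9·x² - 3·x³.
With x = 2/3: p(2/3) = -26/9.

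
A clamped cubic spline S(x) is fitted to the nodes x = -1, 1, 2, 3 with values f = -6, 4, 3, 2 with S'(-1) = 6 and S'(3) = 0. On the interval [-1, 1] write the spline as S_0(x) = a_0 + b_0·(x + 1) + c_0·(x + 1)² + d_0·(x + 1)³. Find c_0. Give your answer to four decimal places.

0.9545

Let M_i = S''(x_i). Step sizes h_i = 2, 1, 1; slopes of the chords Δ_i = (y_(i+1) - y_i)/h_i = 5, -1, -1.
  2·M_0 + 6·M_1 + 1·M_2 = 6(Δ_1 - Δ_0) = -36
  1·M_1 + 4·M_2 + 1·M_3 = 6(Δ_2 - Δ_1) = 0
Clamped end conditions give two more equations: 2h_0·M_0 + h_0·M_1 = 6(Δ_0 - S'(-1)) = -6 and h_2·M_2 + 2h_2·M_3 = 6(S'(3) - Δ_2) = 6.
Hence M_0 = 21/11, M_1 = -75/11, M_2 = 12/11, M_3 = 27/11.
On [-1, 1], with S_0(x) = a_0 + b_0·(x + 1) + c_0·(x + 1)² + d_0·(x + 1)³: c_0 = M_0/2 = 21/22, d_0 = (M_1 - M_0)/(6h_0) = -8/11, b_0 = Δ_0 - h_0(2M_0 + M_1)/6 = 6.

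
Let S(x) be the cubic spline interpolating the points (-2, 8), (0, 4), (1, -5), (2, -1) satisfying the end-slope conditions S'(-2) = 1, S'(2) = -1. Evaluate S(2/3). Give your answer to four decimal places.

Write M_i for S''(x_i). With h_i = 2, 1, 1 and divided differences Δ_i = -2, -9, 4, the continuity of S' gives the tridiagonal system
  2·M_0 + 6·M_1 + 1·M_2 = 6(Δ_1 - Δ_0) = -42
  1·M_1 + 4·M_2 + 1·M_3 = 6(Δ_2 - Δ_1) = 78
Clamped end conditions give two more equations: 2h_0·M_0 + h_0·M_1 = 6(Δ_0 - S'(-2)) = -18 and h_2·M_2 + 2h_2·M_3 = 6(S'(2) - Δ_2) = -30.
Hence M_0 = 20/11, M_1 = -139/11, M_2 = 332/11, M_3 = -331/11.
On [0, 1], S(x) = 4 - 108/11·x - 139/22·x² + 157/22·x³.
With x = 2/3: S(2/3) = -962/297.

-3.2391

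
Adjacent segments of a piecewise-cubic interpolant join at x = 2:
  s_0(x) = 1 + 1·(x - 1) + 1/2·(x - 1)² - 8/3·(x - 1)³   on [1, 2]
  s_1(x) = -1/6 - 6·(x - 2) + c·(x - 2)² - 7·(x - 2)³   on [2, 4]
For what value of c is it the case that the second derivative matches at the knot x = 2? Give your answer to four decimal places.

-7.5000

s_0''(x) = 1 - 16·(x - 1), so s_0''(2) = -15. On the right, s_1''(2) = 2c, so c = -15/2.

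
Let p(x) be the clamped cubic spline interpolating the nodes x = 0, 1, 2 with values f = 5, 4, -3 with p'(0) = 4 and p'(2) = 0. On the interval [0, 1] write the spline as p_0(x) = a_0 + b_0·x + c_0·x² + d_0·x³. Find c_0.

Let M_i = p''(x_i). Step sizes h_i = 1, 1; slopes of the chords Δ_i = (y_(i+1) - y_i)/h_i = -1, -7.
  1·M_0 + 4·M_1 + 1·M_2 = 6(Δ_1 - Δ_0) = -36
Clamped end conditions give two more equations: 2h_0·M_0 + h_0·M_1 = 6(Δ_0 - p'(0)) = -30 and h_1·M_1 + 2h_1·M_2 = 6(p'(2) - Δ_1) = 42.
Solving the tridiagonal system: M_0 = -8, M_1 = -14, M_2 = 28.
On [0, 1], with p_0(x) = a_0 + b_0·x + c_0·x² + d_0·x³: c_0 = M_0/2 = -4, d_0 = (M_1 - M_0)/(6h_0) = -1, b_0 = Δ_0 - h_0(2M_0 + M_1)/6 = 4.

-4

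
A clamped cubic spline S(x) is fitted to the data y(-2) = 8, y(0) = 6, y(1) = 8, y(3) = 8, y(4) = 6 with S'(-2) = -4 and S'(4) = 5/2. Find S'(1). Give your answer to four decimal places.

Let M_i = S''(x_i). Step sizes h_i = 2, 1, 2, 1; slopes of the chords Δ_i = (y_(i+1) - y_i)/h_i = -1, 2, 0, -2.
  2·M_0 + 6·M_1 + 1·M_2 = 6(Δ_1 - Δ_0) = 18
  1·M_1 + 6·M_2 + 2·M_3 = 6(Δ_2 - Δ_1) = -12
  2·M_2 + 6·M_3 + 1·M_4 = 6(Δ_3 - Δ_2) = -12
Clamped end conditions give two more equations: 2h_0·M_0 + h_0·M_1 = 6(Δ_0 - S'(-2)) = 18 and h_3·M_3 + 2h_3·M_4 = 6(S'(4) - Δ_3) = 27.
Solving the tridiagonal system: M_0 = 653/186, M_1 = 184/93, M_2 = -83/93, M_3 = -401/93, M_4 = 1456/93.
On [1, 3], S'(x) = b_2 + 2c_2·(x - 1) + 3d_2·(x - 1)² with b_2 = Δ_2 - h_2(2M_2 + M_3)/6 = 63/31, c_2 = M_2/2 = -83/186, d_2 = (M_3 - M_2)/(6h_2) = -53/186. So S'(1) = 63/31.

2.0323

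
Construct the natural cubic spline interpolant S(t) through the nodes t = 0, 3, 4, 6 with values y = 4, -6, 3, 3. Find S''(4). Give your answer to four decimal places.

With M_i denoting the second derivative at x_i, h_i = 3, 1, 2, and Δ_i = (y_(i+1) − y_i)/h_i = -10/3, 9, 0:
  3·M_0 + 8·M_1 + 1·M_2 = 6(Δ_1 - Δ_0) = 74
  1·M_1 + 6·M_2 + 2·M_3 = 6(Δ_2 - Δ_1) = -54
Natural end conditions: M_0 = M_3 = 0.
Solving the tridiagonal system: M_0 = 0, M_1 = 498/47, M_2 = -506/47, M_3 = 0.

-10.7660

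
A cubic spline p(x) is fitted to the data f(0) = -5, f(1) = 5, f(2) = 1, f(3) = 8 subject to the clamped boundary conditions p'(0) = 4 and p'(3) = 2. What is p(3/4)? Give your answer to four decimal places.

Put m_i = p'' at the i-th knot. Here h = (1, 1, 1) and Δ = (10, -4, 7), so the interior equations h_(i-1)·m_(i-1) + 2(h_(i-1)+h_i)·m_i + h_i·m_(i+1) = 6(Δ_i − Δ_(i-1)) read
  1·m_0 + 4·m_1 + 1·m_2 = 6(Δ_1 - Δ_0) = -84
  1·m_1 + 4·m_2 + 1·m_3 = 6(Δ_2 - Δ_1) = 66
Clamped end conditions give two more equations: 2h_0·m_0 + h_0·m_1 = 6(Δ_0 - p'(0)) = 36 and h_2·m_2 + 2h_2·m_3 = 6(p'(3) - Δ_2) = -30.
Solving: m_0 = 562/15, m_1 = -584/15, m_2 = 514/15, m_3 = -482/15.
On [0, 1], p(x) = -5 + 4·x + 281/15·x² - 191/15·x³.
With x = 3/4: p(3/4) = 1013/320.

3.1656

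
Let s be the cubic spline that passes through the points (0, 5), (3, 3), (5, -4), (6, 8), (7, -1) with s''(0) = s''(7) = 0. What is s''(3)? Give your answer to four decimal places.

-6.4813

Let M_i = s''(x_i). Step sizes h_i = 3, 2, 1, 1; slopes of the chords Δ_i = (y_(i+1) - y_i)/h_i = -2/3, -7/2, 12, -9.
  3·M_0 + 10·M_1 + 2·M_2 = 6(Δ_1 - Δ_0) = -17
  2·M_1 + 6·M_2 + 1·M_3 = 6(Δ_2 - Δ_1) = 93
  1·M_2 + 4·M_3 + 1·M_4 = 6(Δ_3 - Δ_2) = -126
Natural end conditions: M_0 = M_4 = 0.
Solving the tridiagonal system: M_0 = 0, M_1 = -1387/214, M_2 = 2558/107, M_3 = -4010/107, M_4 = 0.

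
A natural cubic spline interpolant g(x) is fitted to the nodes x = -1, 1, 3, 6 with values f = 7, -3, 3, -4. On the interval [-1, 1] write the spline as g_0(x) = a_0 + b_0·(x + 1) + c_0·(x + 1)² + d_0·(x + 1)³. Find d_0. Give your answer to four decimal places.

Let M_i = g''(x_i). Step sizes h_i = 2, 2, 3; slopes of the chords Δ_i = (y_(i+1) - y_i)/h_i = -5, 3, -7/3.
  2·M_0 + 8·M_1 + 2·M_2 = 6(Δ_1 - Δ_0) = 48
  2·M_1 + 10·M_2 + 3·M_3 = 6(Δ_2 - Δ_1) = -32
Natural end conditions: M_0 = M_3 = 0.
Solving: M_0 = 0, M_1 = 136/19, M_2 = -88/19, M_3 = 0.
On [-1, 1], with g_0(x) = a_0 + b_0·(x + 1) + c_0·(x + 1)² + d_0·(x + 1)³: c_0 = M_0/2 = 0, d_0 = (M_1 - M_0)/(6h_0) = 34/57, b_0 = Δ_0 - h_0(2M_0 + M_1)/6 = -421/57.

0.5965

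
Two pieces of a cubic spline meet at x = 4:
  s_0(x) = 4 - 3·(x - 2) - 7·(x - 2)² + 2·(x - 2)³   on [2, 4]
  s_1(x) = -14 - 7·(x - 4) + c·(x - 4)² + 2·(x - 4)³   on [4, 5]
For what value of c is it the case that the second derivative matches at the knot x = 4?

s_0''(x) = -14 + 12·(x - 2), so s_0''(4) = 10. On the right, s_1''(4) = 2c, so c = 5.

5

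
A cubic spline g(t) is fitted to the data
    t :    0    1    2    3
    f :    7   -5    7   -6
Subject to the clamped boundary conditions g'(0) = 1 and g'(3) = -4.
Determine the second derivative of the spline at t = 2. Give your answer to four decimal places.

-71.3333

With M_i denoting the second derivative at x_i, h_i = 1, 1, 1, and Δ_i = (y_(i+1) − y_i)/h_i = -12, 12, -13:
  1·M_0 + 4·M_1 + 1·M_2 = 6(Δ_1 - Δ_0) = 144
  1·M_1 + 4·M_2 + 1·M_3 = 6(Δ_2 - Δ_1) = -150
Clamped end conditions give two more equations: 2h_0·M_0 + h_0·M_1 = 6(Δ_0 - g'(0)) = -78 and h_2·M_2 + 2h_2·M_3 = 6(g'(3) - Δ_2) = 54.
Solving: M_0 = -226/3, M_1 = 218/3, M_2 = -214/3, M_3 = 188/3.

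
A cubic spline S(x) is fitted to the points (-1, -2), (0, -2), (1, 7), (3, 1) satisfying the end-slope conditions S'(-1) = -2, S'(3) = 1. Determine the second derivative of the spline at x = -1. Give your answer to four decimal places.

Write M_i for S''(x_i). With h_i = 1, 1, 2 and divided differences Δ_i = 0, 9, -3, the continuity of S' gives the tridiagonal system
  1·M_0 + 4·M_1 + 1·M_2 = 6(Δ_1 - Δ_0) = 54
  1·M_1 + 6·M_2 + 2·M_3 = 6(Δ_2 - Δ_1) = -72
Clamped end conditions give two more equations: 2h_0·M_0 + h_0·M_1 = 6(Δ_0 - S'(-1)) = 12 and h_2·M_2 + 2h_2·M_3 = 6(S'(3) - Δ_2) = 24.
Hence M_0 = -42/11, M_1 = 216/11, M_2 = -228/11, M_3 = 180/11.

-3.8182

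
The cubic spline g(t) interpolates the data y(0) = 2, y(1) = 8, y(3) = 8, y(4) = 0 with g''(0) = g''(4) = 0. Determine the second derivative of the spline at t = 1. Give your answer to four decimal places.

Let M_i = g''(x_i). Step sizes h_i = 1, 2, 1; slopes of the chords Δ_i = (y_(i+1) - y_i)/h_i = 6, 0, -8.
  1·M_0 + 6·M_1 + 2·M_2 = 6(Δ_1 - Δ_0) = -36
  2·M_1 + 6·M_2 + 1·M_3 = 6(Δ_2 - Δ_1) = -48
Natural end conditions: M_0 = M_3 = 0.
Solving: M_0 = 0, M_1 = -15/4, M_2 = -27/4, M_3 = 0.

-3.7500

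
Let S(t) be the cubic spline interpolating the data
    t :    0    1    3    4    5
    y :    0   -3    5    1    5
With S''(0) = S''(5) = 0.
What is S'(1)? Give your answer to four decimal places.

0.9508

Put σ_i = S'' at the i-th knot. Here h = (1, 2, 1, 1) and Δ = (-3, 4, -4, 4), so the interior equations h_(i-1)·σ_(i-1) + 2(h_(i-1)+h_i)·σ_i + h_i·σ_(i+1) = 6(Δ_i − Δ_(i-1)) read
  1·σ_0 + 6·σ_1 + 2·σ_2 = 6(Δ_1 - Δ_0) = 42
  2·σ_1 + 6·σ_2 + 1·σ_3 = 6(Δ_2 - Δ_1) = -48
  1·σ_2 + 4·σ_3 + 1·σ_4 = 6(Δ_3 - Δ_2) = 48
Natural end conditions: σ_0 = σ_4 = 0.
Solving: σ_0 = 0, σ_1 = 723/61, σ_2 = -888/61, σ_3 = 954/61, σ_4 = 0.
On [1, 3], S'(t) = b_1 + 2c_1·(t - 1) + 3d_1·(t - 1)² with b_1 = Δ_1 - h_1(2σ_1 + σ_2)/6 = 58/61, c_1 = σ_1/2 = 723/122, d_1 = (σ_2 - σ_1)/(6h_1) = -537/244. So S'(1) = 58/61.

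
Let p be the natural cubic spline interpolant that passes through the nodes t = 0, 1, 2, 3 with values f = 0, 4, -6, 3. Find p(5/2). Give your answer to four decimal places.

With σ_i denoting the second derivative at x_i, h_i = 1, 1, 1, and Δ_i = (y_(i+1) − y_i)/h_i = 4, -10, 9:
  1·σ_0 + 4·σ_1 + 1·σ_2 = 6(Δ_1 - Δ_0) = -84
  1·σ_1 + 4·σ_2 + 1·σ_3 = 6(Δ_2 - Δ_1) = 114
Natural end conditions: σ_0 = σ_3 = 0.
Solving the tridiagonal system: σ_0 = 0, σ_1 = -30, σ_2 = 36, σ_3 = 0.
On [2, 3], p(t) = -6 - 3·(t - 2) + 18·(t - 2)² - 6·(t - 2)³.
With (t - 2) = 1/2: p(5/2) = -15/4.

-3.7500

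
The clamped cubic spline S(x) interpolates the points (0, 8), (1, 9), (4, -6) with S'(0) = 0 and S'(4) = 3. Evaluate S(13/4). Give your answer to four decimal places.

With σ_i denoting the second derivative at x_i, h_i = 1, 3, and Δ_i = (y_(i+1) − y_i)/h_i = 1, -5:
  1·σ_0 + 8·σ_1 + 3·σ_2 = 6(Δ_1 - Δ_0) = -36
Clamped end conditions give two more equations: 2h_0·σ_0 + h_0·σ_1 = 6(Δ_0 - S'(0)) = 6 and h_1·σ_1 + 2h_1·σ_2 = 6(S'(4) - Δ_1) = 48.
Hence σ_0 = 33/4, σ_1 = -21/2, σ_2 = 53/4.
On [1, 4], S(x) = 9 - 9/8·(x - 1) - 21/4·(x - 1)² + 95/72·(x - 1)³.
With (x - 1) = 9/4: S(13/4) = -2601/512.

-5.0801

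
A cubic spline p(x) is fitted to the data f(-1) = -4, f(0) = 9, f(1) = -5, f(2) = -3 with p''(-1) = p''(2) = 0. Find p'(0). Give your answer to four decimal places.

With m_i denoting the second derivative at x_i, h_i = 1, 1, 1, and Δ_i = (y_(i+1) − y_i)/h_i = 13, -14, 2:
  1·m_0 + 4·m_1 + 1·m_2 = 6(Δ_1 - Δ_0) = -162
  1·m_1 + 4·m_2 + 1·m_3 = 6(Δ_2 - Δ_1) = 96
Natural end conditions: m_0 = m_3 = 0.
Solving: m_0 = 0, m_1 = -248/5, m_2 = 182/5, m_3 = 0.
On [0, 1], p'(x) = b_1 + 2c_1·x + 3d_1·x² with b_1 = Δ_1 - h_1(2m_1 + m_2)/6 = -53/15, c_1 = m_1/2 = -124/5, d_1 = (m_2 - m_1)/(6h_1) = 43/3. So p'(0) = -53/15.

-3.5333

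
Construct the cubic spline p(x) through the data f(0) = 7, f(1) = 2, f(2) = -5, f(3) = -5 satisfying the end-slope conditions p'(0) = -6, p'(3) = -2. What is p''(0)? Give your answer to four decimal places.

7.4667

Write m_i for p''(x_i). With h_i = 1, 1, 1 and divided differences Δ_i = -5, -7, 0, the continuity of p' gives the tridiagonal system
  1·m_0 + 4·m_1 + 1·m_2 = 6(Δ_1 - Δ_0) = -12
  1·m_1 + 4·m_2 + 1·m_3 = 6(Δ_2 - Δ_1) = 42
Clamped end conditions give two more equations: 2h_0·m_0 + h_0·m_1 = 6(Δ_0 - p'(0)) = 6 and h_2·m_2 + 2h_2·m_3 = 6(p'(3) - Δ_2) = -12.
Forward elimination and back-substitution give m_0 = 112/15, m_1 = -134/15, m_2 = 244/15, m_3 = -212/15.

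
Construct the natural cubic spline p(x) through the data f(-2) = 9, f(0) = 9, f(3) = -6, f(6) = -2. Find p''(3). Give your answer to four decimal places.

Let σ_i = p''(x_i). Step sizes h_i = 2, 3, 3; slopes of the chords Δ_i = (y_(i+1) - y_i)/h_i = 0, -5, 4/3.
  2·σ_0 + 10·σ_1 + 3·σ_2 = 6(Δ_1 - Δ_0) = -30
  3·σ_1 + 12·σ_2 + 3·σ_3 = 6(Δ_2 - Δ_1) = 38
Natural end conditions: σ_0 = σ_3 = 0.
Solving: σ_0 = 0, σ_1 = -158/37, σ_2 = 470/111, σ_3 = 0.

4.2342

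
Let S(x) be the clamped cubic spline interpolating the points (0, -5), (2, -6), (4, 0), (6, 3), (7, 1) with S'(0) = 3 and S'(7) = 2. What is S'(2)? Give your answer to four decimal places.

With m_i denoting the second derivative at x_i, h_i = 2, 2, 2, 1, and Δ_i = (y_(i+1) − y_i)/h_i = -1/2, 3, 3/2, -2:
  2·m_0 + 8·m_1 + 2·m_2 = 6(Δ_1 - Δ_0) = 21
  2·m_1 + 8·m_2 + 2·m_3 = 6(Δ_2 - Δ_1) = -9
  2·m_2 + 6·m_3 + 1·m_4 = 6(Δ_3 - Δ_2) = -21
Clamped end conditions give two more equations: 2h_0·m_0 + h_0·m_1 = 6(Δ_0 - S'(0)) = -21 and h_3·m_3 + 2h_3·m_4 = 6(S'(7) - Δ_3) = 24.
Hence m_0 = -328/43, m_1 = 409/86, m_2 = -77/86, m_3 = -244/43, m_4 = 638/43.
On [2, 4], S'(x) = b_1 + 2c_1·(x - 2) + 3d_1·(x - 2)² with b_1 = Δ_1 - h_1(2m_1 + m_2)/6 = 11/86, c_1 = m_1/2 = 409/172, d_1 = (m_2 - m_1)/(6h_1) = -81/172. So S'(2) = 11/86.

0.1279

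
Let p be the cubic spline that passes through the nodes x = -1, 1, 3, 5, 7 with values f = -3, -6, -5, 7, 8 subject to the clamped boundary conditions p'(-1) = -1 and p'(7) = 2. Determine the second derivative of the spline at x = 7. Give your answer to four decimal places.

5.7589

Write m_i for p''(x_i). With h_i = 2, 2, 2, 2 and divided differences Δ_i = -3/2, 1/2, 6, 1/2, the continuity of p' gives the tridiagonal system
  2·m_0 + 8·m_1 + 2·m_2 = 6(Δ_1 - Δ_0) = 12
  2·m_1 + 8·m_2 + 2·m_3 = 6(Δ_2 - Δ_1) = 33
  2·m_2 + 8·m_3 + 2·m_4 = 6(Δ_3 - Δ_2) = -33
Clamped end conditions give two more equations: 2h_0·m_0 + h_0·m_1 = 6(Δ_0 - p'(-1)) = -3 and h_3·m_3 + 2h_3·m_4 = 6(p'(7) - Δ_3) = 9.
Solving: m_0 = -99/112, m_1 = 15/56, m_2 = 93/16, m_3 = -393/56, m_4 = 645/112.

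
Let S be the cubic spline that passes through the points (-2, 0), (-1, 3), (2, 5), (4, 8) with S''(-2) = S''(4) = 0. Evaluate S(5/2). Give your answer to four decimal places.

5.4974

Put M_i = S'' at the i-th knot. Here h = (1, 3, 2) and Δ = (3, 2/3, 3/2), so the interior equations h_(i-1)·M_(i-1) + 2(h_(i-1)+h_i)·M_i + h_i·M_(i+1) = 6(Δ_i − Δ_(i-1)) read
  1·M_0 + 8·M_1 + 3·M_2 = 6(Δ_1 - Δ_0) = -14
  3·M_1 + 10·M_2 + 2·M_3 = 6(Δ_2 - Δ_1) = 5
Natural end conditions: M_0 = M_3 = 0.
Forward elimination and back-substitution give M_0 = 0, M_1 = -155/71, M_2 = 82/71, M_3 = 0.
On [2, 4], S(x) = 5 + 311/426·(x - 2) + 41/71·(x - 2)² - 41/426·(x - 2)³.
With (x - 2) = 1/2: S(5/2) = 6245/1136.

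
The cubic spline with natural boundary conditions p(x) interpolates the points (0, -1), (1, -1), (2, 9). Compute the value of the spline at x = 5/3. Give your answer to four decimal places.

Let σ_i = p''(x_i). Step sizes h_i = 1, 1; slopes of the chords Δ_i = (y_(i+1) - y_i)/h_i = 0, 10.
  1·σ_0 + 4·σ_1 + 1·σ_2 = 6(Δ_1 - Δ_0) = 60
Natural end conditions: σ_0 = σ_2 = 0.
Solving the tridiagonal system: σ_0 = 0, σ_1 = 15, σ_2 = 0.
On [1, 2], p(x) = -1 + 5·(x - 1) + 15/2·(x - 1)² - 5/2·(x - 1)³.
With (x - 1) = 2/3: p(5/3) = 133/27.

4.9259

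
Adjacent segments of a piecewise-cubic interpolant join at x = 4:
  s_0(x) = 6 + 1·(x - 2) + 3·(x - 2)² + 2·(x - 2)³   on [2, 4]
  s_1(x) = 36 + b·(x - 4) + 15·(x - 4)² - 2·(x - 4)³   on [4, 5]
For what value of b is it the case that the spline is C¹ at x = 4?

s_0'(x) = 1 + 6·(x - 2) + 6·(x - 2)², so s_0'(4) = 37. On the right, s_1'(4) = b, so b = 37.

37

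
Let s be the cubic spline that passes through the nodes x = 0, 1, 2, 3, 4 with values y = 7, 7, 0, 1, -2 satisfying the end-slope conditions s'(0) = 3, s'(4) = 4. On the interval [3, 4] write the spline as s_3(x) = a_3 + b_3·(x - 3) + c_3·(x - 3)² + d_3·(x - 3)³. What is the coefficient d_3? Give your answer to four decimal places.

8.1786

Write M_i for s''(x_i). With h_i = 1, 1, 1, 1 and divided differences Δ_i = 0, -7, 1, -3, the continuity of s' gives the tridiagonal system
  1·M_0 + 4·M_1 + 1·M_2 = 6(Δ_1 - Δ_0) = -42
  1·M_1 + 4·M_2 + 1·M_3 = 6(Δ_2 - Δ_1) = 48
  1·M_2 + 4·M_3 + 1·M_4 = 6(Δ_3 - Δ_2) = -24
Clamped end conditions give two more equations: 2h_0·M_0 + h_0·M_1 = 6(Δ_0 - s'(0)) = -18 and h_3·M_3 + 2h_3·M_4 = 6(s'(4) - Δ_3) = 42.
Hence M_0 = -19/14, M_1 = -107/7, M_2 = 41/2, M_3 = -131/7, M_4 = 425/14.
On [3, 4], with s_3(x) = a_3 + b_3·(x - 3) + c_3·(x - 3)² + d_3·(x - 3)³: c_3 = M_3/2 = -131/14, d_3 = (M_4 - M_3)/(6h_3) = 229/28, b_3 = Δ_3 - h_3(2M_3 + M_4)/6 = -51/28.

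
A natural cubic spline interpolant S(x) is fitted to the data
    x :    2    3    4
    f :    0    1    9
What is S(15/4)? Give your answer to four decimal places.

6.5898

Let M_i = S''(x_i). Step sizes h_i = 1, 1; slopes of the chords Δ_i = (y_(i+1) - y_i)/h_i = 1, 8.
  1·M_0 + 4·M_1 + 1·M_2 = 6(Δ_1 - Δ_0) = 42
Natural end conditions: M_0 = M_2 = 0.
Hence M_0 = 0, M_1 = 21/2, M_2 = 0.
On [3, 4], S(x) = 1 + 9/2·(x - 3) + 21/4·(x - 3)² - 7/4·(x - 3)³.
With (x - 3) = 3/4: S(15/4) = 1687/256.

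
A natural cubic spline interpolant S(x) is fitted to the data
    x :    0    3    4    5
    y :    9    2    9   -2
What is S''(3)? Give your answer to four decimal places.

10.7097

With σ_i denoting the second derivative at x_i, h_i = 3, 1, 1, and Δ_i = (y_(i+1) − y_i)/h_i = -7/3, 7, -11:
  3·σ_0 + 8·σ_1 + 1·σ_2 = 6(Δ_1 - Δ_0) = 56
  1·σ_1 + 4·σ_2 + 1·σ_3 = 6(Δ_2 - Δ_1) = -108
Natural end conditions: σ_0 = σ_3 = 0.
Solving: σ_0 = 0, σ_1 = 332/31, σ_2 = -920/31, σ_3 = 0.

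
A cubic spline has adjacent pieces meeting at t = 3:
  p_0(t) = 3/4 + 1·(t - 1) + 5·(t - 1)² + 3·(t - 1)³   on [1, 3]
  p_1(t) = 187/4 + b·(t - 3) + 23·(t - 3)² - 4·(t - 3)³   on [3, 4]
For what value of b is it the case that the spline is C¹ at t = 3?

p_0'(t) = 1 + 10·(t - 1) + 9·(t - 1)², so p_0'(3) = 57. On the right, p_1'(3) = b, so b = 57.

57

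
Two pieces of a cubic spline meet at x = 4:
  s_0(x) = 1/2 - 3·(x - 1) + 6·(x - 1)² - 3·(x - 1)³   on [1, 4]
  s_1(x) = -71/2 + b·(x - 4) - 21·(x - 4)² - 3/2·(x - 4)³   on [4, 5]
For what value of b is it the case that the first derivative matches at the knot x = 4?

-48

s_0'(x) = -3 + 12·(x - 1) - 9·(x - 1)², so s_0'(4) = -48. On the right, s_1'(4) = b, so b = -48.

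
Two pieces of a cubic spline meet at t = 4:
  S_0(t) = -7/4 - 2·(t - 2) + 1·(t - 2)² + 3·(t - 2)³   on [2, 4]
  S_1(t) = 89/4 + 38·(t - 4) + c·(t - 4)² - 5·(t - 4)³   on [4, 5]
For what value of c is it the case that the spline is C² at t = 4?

19

S_0''(t) = 2 + 18·(t - 2), so S_0''(4) = 38. On the right, S_1''(4) = 2c, so c = 19.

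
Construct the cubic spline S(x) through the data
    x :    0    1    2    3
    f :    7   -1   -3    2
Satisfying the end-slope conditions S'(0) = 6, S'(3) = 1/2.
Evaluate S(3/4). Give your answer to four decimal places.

Put σ_i = S'' at the i-th knot. Here h = (1, 1, 1) and Δ = (-8, -2, 5), so the interior equations h_(i-1)·σ_(i-1) + 2(h_(i-1)+h_i)·σ_i + h_i·σ_(i+1) = 6(Δ_i − Δ_(i-1)) read
  1·σ_0 + 4·σ_1 + 1·σ_2 = 6(Δ_1 - Δ_0) = 36
  1·σ_1 + 4·σ_2 + 1·σ_3 = 6(Δ_2 - Δ_1) = 42
Clamped end conditions give two more equations: 2h_0·σ_0 + h_0·σ_1 = 6(Δ_0 - S'(0)) = -84 and h_2·σ_2 + 2h_2·σ_3 = 6(S'(3) - Δ_2) = -27.
Forward elimination and back-substitution give σ_0 = -155/3, σ_1 = 58/3, σ_2 = 31/3, σ_3 = -56/3.
On [0, 1], S(x) = 7 + 6·x - 155/6·x² + 71/6·x³.
With x = 3/4: S(3/4) = 251/128.

1.9609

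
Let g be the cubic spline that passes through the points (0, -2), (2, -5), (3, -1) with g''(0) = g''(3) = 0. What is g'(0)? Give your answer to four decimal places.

Let σ_i = g''(x_i). Step sizes h_i = 2, 1; slopes of the chords Δ_i = (y_(i+1) - y_i)/h_i = -3/2, 4.
  2·σ_0 + 6·σ_1 + 1·σ_2 = 6(Δ_1 - Δ_0) = 33
Natural end conditions: σ_0 = σ_2 = 0.
Hence σ_0 = 0, σ_1 = 11/2, σ_2 = 0.
On [0, 2], g'(x) = b_0 + 2c_0·x + 3d_0·x² with b_0 = Δ_0 - h_0(2σ_0 + σ_1)/6 = -10/3, c_0 = σ_0/2 = 0, d_0 = (σ_1 - σ_0)/(6h_0) = 11/24. So g'(0) = -10/3.

-3.3333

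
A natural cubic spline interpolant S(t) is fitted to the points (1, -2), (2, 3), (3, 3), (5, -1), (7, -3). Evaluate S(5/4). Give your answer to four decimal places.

-0.4682

With m_i denoting the second derivative at x_i, h_i = 1, 1, 2, 2, and Δ_i = (y_(i+1) − y_i)/h_i = 5, 0, -2, -1:
  1·m_0 + 4·m_1 + 1·m_2 = 6(Δ_1 - Δ_0) = -30
  1·m_1 + 6·m_2 + 2·m_3 = 6(Δ_2 - Δ_1) = -12
  2·m_2 + 8·m_3 + 2·m_4 = 6(Δ_3 - Δ_2) = 6
Natural end conditions: m_0 = m_4 = 0.
Solving the tridiagonal system: m_0 = 0, m_1 = -101/14, m_2 = -8/7, m_3 = 29/28, m_4 = 0.
On [1, 2], S(t) = -2 + 521/84·(t - 1) + 0·(t - 1)² - 101/84·(t - 1)³.
With (t - 1) = 1/4: S(5/4) = -839/1792.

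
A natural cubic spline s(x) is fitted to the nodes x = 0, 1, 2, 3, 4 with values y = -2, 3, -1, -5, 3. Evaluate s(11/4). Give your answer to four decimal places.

-4.9517

With M_i denoting the second derivative at x_i, h_i = 1, 1, 1, 1, and Δ_i = (y_(i+1) − y_i)/h_i = 5, -4, -4, 8:
  1·M_0 + 4·M_1 + 1·M_2 = 6(Δ_1 - Δ_0) = -54
  1·M_1 + 4·M_2 + 1·M_3 = 6(Δ_2 - Δ_1) = 0
  1·M_2 + 4·M_3 + 1·M_4 = 6(Δ_3 - Δ_2) = 72
Natural end conditions: M_0 = M_4 = 0.
Solving the tridiagonal system: M_0 = 0, M_1 = -369/28, M_2 = -9/7, M_3 = 513/28, M_4 = 0.
On [2, 3], s(x) = -1 - 53/8·(x - 2) - 9/14·(x - 2)² + 183/56·(x - 2)³.
With (x - 2) = 3/4: s(11/4) = -17747/3584.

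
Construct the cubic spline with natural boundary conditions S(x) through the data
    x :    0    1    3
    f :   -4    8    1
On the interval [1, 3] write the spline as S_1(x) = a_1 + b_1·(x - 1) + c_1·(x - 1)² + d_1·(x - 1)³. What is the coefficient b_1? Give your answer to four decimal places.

6.8333

Put σ_i = S'' at the i-th knot. Here h = (1, 2) and Δ = (12, -7/2), so the interior equations h_(i-1)·σ_(i-1) + 2(h_(i-1)+h_i)·σ_i + h_i·σ_(i+1) = 6(Δ_i − Δ_(i-1)) read
  1·σ_0 + 6·σ_1 + 2·σ_2 = 6(Δ_1 - Δ_0) = -93
Natural end conditions: σ_0 = σ_2 = 0.
Hence σ_0 = 0, σ_1 = -31/2, σ_2 = 0.
On [1, 3], with S_1(x) = a_1 + b_1·(x - 1) + c_1·(x - 1)² + d_1·(x - 1)³: c_1 = σ_1/2 = -31/4, d_1 = (σ_2 - σ_1)/(6h_1) = 31/24, b_1 = Δ_1 - h_1(2σ_1 + σ_2)/6 = 41/6.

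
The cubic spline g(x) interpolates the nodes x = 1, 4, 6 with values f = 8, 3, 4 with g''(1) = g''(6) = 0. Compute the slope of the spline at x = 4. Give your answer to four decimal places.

Put m_i = g'' at the i-th knot. Here h = (3, 2) and Δ = (-5/3, 1/2), so the interior equations h_(i-1)·m_(i-1) + 2(h_(i-1)+h_i)·m_i + h_i·m_(i+1) = 6(Δ_i − Δ_(i-1)) read
  3·m_0 + 10·m_1 + 2·m_2 = 6(Δ_1 - Δ_0) = 13
Natural end conditions: m_0 = m_2 = 0.
Hence m_0 = 0, m_1 = 13/10, m_2 = 0.
On [4, 6], g'(x) = b_1 + 2c_1·(x - 4) + 3d_1·(x - 4)² with b_1 = Δ_1 - h_1(2m_1 + m_2)/6 = -11/30, c_1 = m_1/2 = 13/20, d_1 = (m_2 - m_1)/(6h_1) = -13/120. So g'(4) = -11/30.

-0.3667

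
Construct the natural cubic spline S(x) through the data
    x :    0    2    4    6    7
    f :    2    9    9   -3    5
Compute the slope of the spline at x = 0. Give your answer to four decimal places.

With m_i denoting the second derivative at x_i, h_i = 2, 2, 2, 1, and Δ_i = (y_(i+1) − y_i)/h_i = 7/2, 0, -6, 8:
  2·m_0 + 8·m_1 + 2·m_2 = 6(Δ_1 - Δ_0) = -21
  2·m_1 + 8·m_2 + 2·m_3 = 6(Δ_2 - Δ_1) = -36
  2·m_2 + 6·m_3 + 1·m_4 = 6(Δ_3 - Δ_2) = 84
Natural end conditions: m_0 = m_4 = 0.
Solving the tridiagonal system: m_0 = 0, m_1 = -39/82, m_2 = -705/82, m_3 = 1383/82, m_4 = 0.
On [0, 2], S'(x) = b_0 + 2c_0·x + 3d_0·x² with b_0 = Δ_0 - h_0(2m_0 + m_1)/6 = 150/41, c_0 = m_0/2 = 0, d_0 = (m_1 - m_0)/(6h_0) = -13/328. So S'(0) = 150/41.

3.6585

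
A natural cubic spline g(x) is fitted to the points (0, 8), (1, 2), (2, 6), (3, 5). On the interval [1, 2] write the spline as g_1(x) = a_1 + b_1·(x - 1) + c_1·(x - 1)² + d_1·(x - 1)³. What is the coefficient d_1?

Write M_i for g''(x_i). With h_i = 1, 1, 1 and divided differences Δ_i = -6, 4, -1, the continuity of g' gives the tridiagonal system
  1·M_0 + 4·M_1 + 1·M_2 = 6(Δ_1 - Δ_0) = 60
  1·M_1 + 4·M_2 + 1·M_3 = 6(Δ_2 - Δ_1) = -30
Natural end conditions: M_0 = M_3 = 0.
Solving the tridiagonal system: M_0 = 0, M_1 = 18, M_2 = -12, M_3 = 0.
On [1, 2], with g_1(x) = a_1 + b_1·(x - 1) + c_1·(x - 1)² + d_1·(x - 1)³: c_1 = M_1/2 = 9, d_1 = (M_2 - M_1)/(6h_1) = -5, b_1 = Δ_1 - h_1(2M_1 + M_2)/6 = 0.

-5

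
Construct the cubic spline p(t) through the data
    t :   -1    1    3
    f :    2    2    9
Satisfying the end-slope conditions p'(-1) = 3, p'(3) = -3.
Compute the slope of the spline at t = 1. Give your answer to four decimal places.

2.6250

Write σ_i for p''(x_i). With h_i = 2, 2 and divided differences Δ_i = 0, 7/2, the continuity of p' gives the tridiagonal system
  2·σ_0 + 8·σ_1 + 2·σ_2 = 6(Δ_1 - Δ_0) = 21
Clamped end conditions give two more equations: 2h_0·σ_0 + h_0·σ_1 = 6(Δ_0 - p'(-1)) = -18 and h_1·σ_1 + 2h_1·σ_2 = 6(p'(3) - Δ_1) = -39.
Solving the tridiagonal system: σ_0 = -69/8, σ_1 = 33/4, σ_2 = -111/8.
On [1, 3], p'(t) = b_1 + 2c_1·(t - 1) + 3d_1·(t - 1)² with b_1 = Δ_1 - h_1(2σ_1 + σ_2)/6 = 21/8, c_1 = σ_1/2 = 33/8, d_1 = (σ_2 - σ_1)/(6h_1) = -59/32. So p'(1) = 21/8.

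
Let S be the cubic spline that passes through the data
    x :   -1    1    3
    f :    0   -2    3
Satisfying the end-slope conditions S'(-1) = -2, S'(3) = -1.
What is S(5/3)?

Put M_i = S'' at the i-th knot. Here h = (2, 2) and Δ = (-1, 5/2), so the interior equations h_(i-1)·M_(i-1) + 2(h_(i-1)+h_i)·M_i + h_i·M_(i+1) = 6(Δ_i − Δ_(i-1)) read
  2·M_0 + 8·M_1 + 2·M_2 = 6(Δ_1 - Δ_0) = 21
Clamped end conditions give two more equations: 2h_0·M_0 + h_0·M_1 = 6(Δ_0 - S'(-1)) = 6 and h_1·M_1 + 2h_1·M_2 = 6(S'(3) - Δ_1) = -21.
Forward elimination and back-substitution give M_0 = -7/8, M_1 = 19/4, M_2 = -61/8.
On [1, 3], S(x) = -2 + 15/8·(x - 1) + 19/8·(x - 1)² - 33/32·(x - 1)³.
With (x - 1) = 2/3: S(5/3) = 0.

0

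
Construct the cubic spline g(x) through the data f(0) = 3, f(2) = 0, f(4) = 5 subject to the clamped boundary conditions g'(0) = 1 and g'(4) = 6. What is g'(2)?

Write σ_i for g''(x_i). With h_i = 2, 2 and divided differences Δ_i = -3/2, 5/2, the continuity of g' gives the tridiagonal system
  2·σ_0 + 8·σ_1 + 2·σ_2 = 6(Δ_1 - Δ_0) = 24
Clamped end conditions give two more equations: 2h_0·σ_0 + h_0·σ_1 = 6(Δ_0 - g'(0)) = -15 and h_1·σ_1 + 2h_1·σ_2 = 6(g'(4) - Δ_1) = 21.
Forward elimination and back-substitution give σ_0 = -11/2, σ_1 = 7/2, σ_2 = 7/2.
On [2, 4], g'(x) = b_1 + 2c_1·(x - 2) + 3d_1·(x - 2)² with b_1 = Δ_1 - h_1(2σ_1 + σ_2)/6 = -1, c_1 = σ_1/2 = 7/4, d_1 = (σ_2 - σ_1)/(6h_1) = 0. So g'(2) = -1.

-1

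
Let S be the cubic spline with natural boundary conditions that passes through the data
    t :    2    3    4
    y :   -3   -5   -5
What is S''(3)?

With M_i denoting the second derivative at x_i, h_i = 1, 1, and Δ_i = (y_(i+1) − y_i)/h_i = -2, 0:
  1·M_0 + 4·M_1 + 1·M_2 = 6(Δ_1 - Δ_0) = 12
Natural end conditions: M_0 = M_2 = 0.
Forward elimination and back-substitution give M_0 = 0, M_1 = 3, M_2 = 0.

3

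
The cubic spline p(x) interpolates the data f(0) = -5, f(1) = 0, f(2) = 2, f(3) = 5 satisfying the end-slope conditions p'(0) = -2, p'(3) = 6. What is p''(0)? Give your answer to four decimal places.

26.9333

Let M_i = p''(x_i). Step sizes h_i = 1, 1, 1; slopes of the chords Δ_i = (y_(i+1) - y_i)/h_i = 5, 2, 3.
  1·M_0 + 4·M_1 + 1·M_2 = 6(Δ_1 - Δ_0) = -18
  1·M_1 + 4·M_2 + 1·M_3 = 6(Δ_2 - Δ_1) = 6
Clamped end conditions give two more equations: 2h_0·M_0 + h_0·M_1 = 6(Δ_0 - p'(0)) = 42 and h_2·M_2 + 2h_2·M_3 = 6(p'(3) - Δ_2) = 18.
Forward elimination and back-substitution give M_0 = 404/15, M_1 = -178/15, M_2 = 38/15, M_3 = 116/15.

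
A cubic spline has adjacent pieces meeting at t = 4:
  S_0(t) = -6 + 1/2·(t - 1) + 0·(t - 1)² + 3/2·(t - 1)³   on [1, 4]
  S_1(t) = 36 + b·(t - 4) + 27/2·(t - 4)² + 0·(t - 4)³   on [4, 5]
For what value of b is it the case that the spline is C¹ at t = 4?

41

S_0'(t) = 1/2 + 0·(t - 1) + 9/2·(t - 1)², so S_0'(4) = 41. On the right, S_1'(4) = b, so b = 41.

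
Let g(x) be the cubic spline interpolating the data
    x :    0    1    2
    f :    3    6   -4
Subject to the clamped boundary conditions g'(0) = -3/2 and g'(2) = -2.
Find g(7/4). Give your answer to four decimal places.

Let M_i = g''(x_i). Step sizes h_i = 1, 1; slopes of the chords Δ_i = (y_(i+1) - y_i)/h_i = 3, -10.
  1·M_0 + 4·M_1 + 1·M_2 = 6(Δ_1 - Δ_0) = -78
Clamped end conditions give two more equations: 2h_0·M_0 + h_0·M_1 = 6(Δ_0 - g'(0)) = 27 and h_1·M_1 + 2h_1·M_2 = 6(g'(2) - Δ_1) = 48.
Solving the tridiagonal system: M_0 = 131/4, M_1 = -77/2, M_2 = 173/4.
On [1, 2], g(x) = 6 - 35/8·(x - 1) - 77/4·(x - 1)² + 109/8·(x - 1)³.
With (x - 1) = 3/4: g(7/4) = -1209/512.

-2.3613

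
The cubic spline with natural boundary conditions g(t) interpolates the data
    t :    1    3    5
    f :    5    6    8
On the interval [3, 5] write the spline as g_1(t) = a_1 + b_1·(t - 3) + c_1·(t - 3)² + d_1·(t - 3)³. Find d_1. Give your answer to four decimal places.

With M_i denoting the second derivative at x_i, h_i = 2, 2, and Δ_i = (y_(i+1) − y_i)/h_i = 1/2, 1:
  2·M_0 + 8·M_1 + 2·M_2 = 6(Δ_1 - Δ_0) = 3
Natural end conditions: M_0 = M_2 = 0.
Forward elimination and back-substitution give M_0 = 0, M_1 = 3/8, M_2 = 0.
On [3, 5], with g_1(t) = a_1 + b_1·(t - 3) + c_1·(t - 3)² + d_1·(t - 3)³: c_1 = M_1/2 = 3/16, d_1 = (M_2 - M_1)/(6h_1) = -1/32, b_1 = Δ_1 - h_1(2M_1 + M_2)/6 = 3/4.

-0.0313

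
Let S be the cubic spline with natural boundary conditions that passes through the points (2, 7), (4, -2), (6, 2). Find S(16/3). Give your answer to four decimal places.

Put M_i = S'' at the i-th knot. Here h = (2, 2) and Δ = (-9/2, 2), so the interior equations h_(i-1)·M_(i-1) + 2(h_(i-1)+h_i)·M_i + h_i·M_(i+1) = 6(Δ_i − Δ_(i-1)) read
  2·M_0 + 8·M_1 + 2·M_2 = 6(Δ_1 - Δ_0) = 39
Natural end conditions: M_0 = M_2 = 0.
Solving: M_0 = 0, M_1 = 39/8, M_2 = 0.
On [4, 6], S(t) = -2 - 5/4·(t - 4) + 39/16·(t - 4)² - 13/32·(t - 4)³.
With (t - 4) = 4/3: S(16/3) = -8/27.

-0.2963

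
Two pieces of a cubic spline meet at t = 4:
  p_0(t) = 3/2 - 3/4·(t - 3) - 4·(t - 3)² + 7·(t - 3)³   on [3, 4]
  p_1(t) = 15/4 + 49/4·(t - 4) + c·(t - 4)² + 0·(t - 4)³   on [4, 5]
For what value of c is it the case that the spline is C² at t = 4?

17

p_0''(t) = -8 + 42·(t - 3), so p_0''(4) = 34. On the right, p_1''(4) = 2c, so c = 17.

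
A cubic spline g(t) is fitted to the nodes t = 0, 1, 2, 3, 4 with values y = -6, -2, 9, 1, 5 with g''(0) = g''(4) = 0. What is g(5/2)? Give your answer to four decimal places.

Put σ_i = g'' at the i-th knot. Here h = (1, 1, 1, 1) and Δ = (4, 11, -8, 4), so the interior equations h_(i-1)·σ_(i-1) + 2(h_(i-1)+h_i)·σ_i + h_i·σ_(i+1) = 6(Δ_i − Δ_(i-1)) read
  1·σ_0 + 4·σ_1 + 1·σ_2 = 6(Δ_1 - Δ_0) = 42
  1·σ_1 + 4·σ_2 + 1·σ_3 = 6(Δ_2 - Δ_1) = -114
  1·σ_2 + 4·σ_3 + 1·σ_4 = 6(Δ_3 - Δ_2) = 72
Natural end conditions: σ_0 = σ_4 = 0.
Forward elimination and back-substitution give σ_0 = 0, σ_1 = 579/28, σ_2 = -285/7, σ_3 = 789/28, σ_4 = 0.
On [2, 3], g(t) = 9 + 7/8·(t - 2) - 285/14·(t - 2)² + 643/56·(t - 2)³.
With (t - 2) = 1/2: g(5/2) = 2591/448.

5.7835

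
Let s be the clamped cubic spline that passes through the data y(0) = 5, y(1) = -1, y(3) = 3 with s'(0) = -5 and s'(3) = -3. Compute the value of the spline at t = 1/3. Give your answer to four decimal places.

Put m_i = s'' at the i-th knot. Here h = (1, 2) and Δ = (-6, 2), so the interior equations h_(i-1)·m_(i-1) + 2(h_(i-1)+h_i)·m_i + h_i·m_(i+1) = 6(Δ_i − Δ_(i-1)) read
  1·m_0 + 6·m_1 + 2·m_2 = 6(Δ_1 - Δ_0) = 48
Clamped end conditions give two more equations: 2h_0·m_0 + h_0·m_1 = 6(Δ_0 - s'(0)) = -6 and h_1·m_1 + 2h_1·m_2 = 6(s'(3) - Δ_1) = -30.
Forward elimination and back-substitution give m_0 = -31/3, m_1 = 44/3, m_2 = -89/6.
On [0, 1], s(t) = 5 - 5·t - 31/6·t² + 25/6·t³.
With t = 1/3: s(1/3) = 236/81.

2.9136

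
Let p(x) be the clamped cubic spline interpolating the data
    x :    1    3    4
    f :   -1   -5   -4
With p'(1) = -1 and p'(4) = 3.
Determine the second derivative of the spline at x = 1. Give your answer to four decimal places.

With M_i denoting the second derivative at x_i, h_i = 2, 1, and Δ_i = (y_(i+1) − y_i)/h_i = -2, 1:
  2·M_0 + 6·M_1 + 1·M_2 = 6(Δ_1 - Δ_0) = 18
Clamped end conditions give two more equations: 2h_0·M_0 + h_0·M_1 = 6(Δ_0 - p'(1)) = -6 and h_1·M_1 + 2h_1·M_2 = 6(p'(4) - Δ_1) = 12.
Hence M_0 = -19/6, M_1 = 10/3, M_2 = 13/3.

-3.1667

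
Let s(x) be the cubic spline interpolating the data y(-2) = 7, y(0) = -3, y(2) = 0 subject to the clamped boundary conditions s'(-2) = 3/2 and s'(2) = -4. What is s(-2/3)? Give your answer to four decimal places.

0.4074

Let σ_i = s''(x_i). Step sizes h_i = 2, 2; slopes of the chords Δ_i = (y_(i+1) - y_i)/h_i = -5, 3/2.
  2·σ_0 + 8·σ_1 + 2·σ_2 = 6(Δ_1 - Δ_0) = 39
Clamped end conditions give two more equations: 2h_0·σ_0 + h_0·σ_1 = 6(Δ_0 - s'(-2)) = -39 and h_1·σ_1 + 2h_1·σ_2 = 6(s'(2) - Δ_1) = -33.
Hence σ_0 = -16, σ_1 = 25/2, σ_2 = -29/2.
On [-2, 0], s(x) = 7 + 3/2·(x + 2) - 8·(x + 2)² + 19/8·(x + 2)³.
With (x + 2) = 4/3: s(-2/3) = 11/27.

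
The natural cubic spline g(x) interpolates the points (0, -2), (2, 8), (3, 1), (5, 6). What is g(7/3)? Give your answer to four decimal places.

5.9450

Put m_i = g'' at the i-th knot. Here h = (2, 1, 2) and Δ = (5, -7, 5/2), so the interior equations h_(i-1)·m_(i-1) + 2(h_(i-1)+h_i)·m_i + h_i·m_(i+1) = 6(Δ_i − Δ_(i-1)) read
  2·m_0 + 6·m_1 + 1·m_2 = 6(Δ_1 - Δ_0) = -72
  1·m_1 + 6·m_2 + 2·m_3 = 6(Δ_2 - Δ_1) = 57
Natural end conditions: m_0 = m_3 = 0.
Solving: m_0 = 0, m_1 = -489/35, m_2 = 414/35, m_3 = 0.
On [2, 3], g(x) = 8 - 151/35·(x - 2) - 489/70·(x - 2)² + 43/10·(x - 2)³.
With (x - 2) = 1/3: g(7/3) = 5618/945.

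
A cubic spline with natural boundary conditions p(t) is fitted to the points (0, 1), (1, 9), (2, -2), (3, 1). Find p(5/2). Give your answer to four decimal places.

Let M_i = p''(x_i). Step sizes h_i = 1, 1, 1; slopes of the chords Δ_i = (y_(i+1) - y_i)/h_i = 8, -11, 3.
  1·M_0 + 4·M_1 + 1·M_2 = 6(Δ_1 - Δ_0) = -114
  1·M_1 + 4·M_2 + 1·M_3 = 6(Δ_2 - Δ_1) = 84
Natural end conditions: M_0 = M_3 = 0.
Solving: M_0 = 0, M_1 = -36, M_2 = 30, M_3 = 0.
On [2, 3], p(t) = -2 - 7·(t - 2) + 15·(t - 2)² - 5·(t - 2)³.
With (t - 2) = 1/2: p(5/2) = -19/8.

-2.3750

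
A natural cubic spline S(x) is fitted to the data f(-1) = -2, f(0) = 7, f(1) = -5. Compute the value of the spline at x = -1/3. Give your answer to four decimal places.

Let m_i = S''(x_i). Step sizes h_i = 1, 1; slopes of the chords Δ_i = (y_(i+1) - y_i)/h_i = 9, -12.
  1·m_0 + 4·m_1 + 1·m_2 = 6(Δ_1 - Δ_0) = -126
Natural end conditions: m_0 = m_2 = 0.
Solving: m_0 = 0, m_1 = -63/2, m_2 = 0.
On [-1, 0], S(x) = -2 + 57/4·(x + 1) + 0·(x + 1)² - 21/4·(x + 1)³.
With (x + 1) = 2/3: S(-1/3) = 107/18.

5.9444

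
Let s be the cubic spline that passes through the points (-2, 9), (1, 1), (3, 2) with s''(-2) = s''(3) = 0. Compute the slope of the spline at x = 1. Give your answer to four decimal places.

Write M_i for s''(x_i). With h_i = 3, 2 and divided differences Δ_i = -8/3, 1/2, the continuity of s' gives the tridiagonal system
  3·M_0 + 10·M_1 + 2·M_2 = 6(Δ_1 - Δ_0) = 19
Natural end conditions: M_0 = M_2 = 0.
Solving: M_0 = 0, M_1 = 19/10, M_2 = 0.
On [1, 3], s'(x) = b_1 + 2c_1·(x - 1) + 3d_1·(x - 1)² with b_1 = Δ_1 - h_1(2M_1 + M_2)/6 = -23/30, c_1 = M_1/2 = 19/20, d_1 = (M_2 - M_1)/(6h_1) = -19/120. So s'(1) = -23/30.

-0.7667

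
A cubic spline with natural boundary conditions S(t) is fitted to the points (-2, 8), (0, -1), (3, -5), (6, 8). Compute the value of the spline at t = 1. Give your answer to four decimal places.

Write m_i for S''(x_i). With h_i = 2, 3, 3 and divided differences Δ_i = -9/2, -4/3, 13/3, the continuity of S' gives the tridiagonal system
  2·m_0 + 10·m_1 + 3·m_2 = 6(Δ_1 - Δ_0) = 19
  3·m_1 + 12·m_2 + 3·m_3 = 6(Δ_2 - Δ_1) = 34
Natural end conditions: m_0 = m_3 = 0.
Forward elimination and back-substitution give m_0 = 0, m_1 = 42/37, m_2 = 283/111, m_3 = 0.
On [0, 3], S(t) = -1 - 277/74·t + 21/37·t² + 157/1998·t³.
With t = 1: S(1) = -4093/999.

-4.0971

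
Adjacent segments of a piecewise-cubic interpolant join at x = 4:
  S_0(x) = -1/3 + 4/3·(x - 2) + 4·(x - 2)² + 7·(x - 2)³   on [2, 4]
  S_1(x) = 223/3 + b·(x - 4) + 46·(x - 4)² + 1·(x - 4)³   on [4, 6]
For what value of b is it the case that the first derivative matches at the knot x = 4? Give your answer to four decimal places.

S_0'(x) = 4/3 + 8·(x - 2) + 21·(x - 2)², so S_0'(4) = 304/3. On the right, S_1'(4) = b, so b = 304/3.

101.3333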